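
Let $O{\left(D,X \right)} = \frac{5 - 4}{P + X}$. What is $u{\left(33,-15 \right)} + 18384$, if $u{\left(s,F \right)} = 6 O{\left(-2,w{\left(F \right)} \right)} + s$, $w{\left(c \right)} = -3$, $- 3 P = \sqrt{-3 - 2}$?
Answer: $\frac{791850}{43} + \frac{9 i \sqrt{5}}{43} \approx 18415.0 + 0.46801 i$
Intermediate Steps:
$P = - \frac{i \sqrt{5}}{3}$ ($P = - \frac{\sqrt{-3 - 2}}{3} = - \frac{\sqrt{-5}}{3} = - \frac{i \sqrt{5}}{3} \approx - 0.74536 i$)
$O{\left(D,X \right)} = \frac{1}{X - \frac{i \sqrt{5}}{3}}$ ($O{\left(D,X \right)} = \frac{5 - 4}{- \frac{i \sqrt{5}}{3} + X} = 1 \frac{1}{X - \frac{i \sqrt{5}}{3}} = \frac{1}{X - \frac{i \sqrt{5}}{3}}$)
$u{\left(s,F \right)} = s + \frac{18}{-9 - i \sqrt{5}}$ ($u{\left(s,F \right)} = 6 \frac{3}{3 \left(-3\right) - i \sqrt{5}} + s = 6 \frac{3}{-9 - i \sqrt{5}} + s = \frac{18}{-9 - i \sqrt{5}} + s = s + \frac{18}{-9 - i \sqrt{5}}$)
$u{\left(33,-15 \right)} + 18384 = \left(- \frac{81}{43} + 33 + \frac{9 i \sqrt{5}}{43}\right) + 18384 = \left(\frac{1338}{43} + \frac{9 i \sqrt{5}}{43}\right) + 18384 = \frac{791850}{43} + \frac{9 i \sqrt{5}}{43}$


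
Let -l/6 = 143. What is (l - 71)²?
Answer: 863041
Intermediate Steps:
l = -858 (l = -6*143 = -858)
(l - 71)² = (-858 - 71)² = (-929)² = 863041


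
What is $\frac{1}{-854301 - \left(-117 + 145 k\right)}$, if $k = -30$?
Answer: $- \frac{1}{849834} \approx -1.1767 \cdot 10^{-6}$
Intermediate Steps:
$\frac{1}{-854301 - \left(-117 + 145 k\right)} = \frac{1}{-854301 + \left(117 - -4350\right)} = \frac{1}{-854301 + \left(117 + 4350\right)} = \frac{1}{-854301 + 4467} = \frac{1}{-849834} = - \frac{1}{849834}$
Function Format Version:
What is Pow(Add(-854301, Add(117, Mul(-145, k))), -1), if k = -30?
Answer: Rational(-1, 849834) ≈ -1.1767e-6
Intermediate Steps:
Pow(Add(-854301, Add(117, Mul(-145, k))), -1) = Pow(Add(-854301, Add(117, Mul(-145, -30))), -1) = Pow(Add(-854301, Add(117, 4350)), -1) = Pow(Add(-854301, 4467), -1) = Pow(-849834, -1) = Rational(-1, 849834)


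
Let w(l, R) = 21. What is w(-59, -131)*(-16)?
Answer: -336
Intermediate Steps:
w(-59, -131)*(-16) = 21*(-16) = -336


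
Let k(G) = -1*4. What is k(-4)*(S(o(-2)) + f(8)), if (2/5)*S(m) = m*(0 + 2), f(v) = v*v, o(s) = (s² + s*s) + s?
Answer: -376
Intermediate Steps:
o(s) = s + 2*s² (o(s) = (s² + s²) + s = 2*s² + s = s + 2*s²)
f(v) = v²
S(m) = 5*m (S(m) = 5*(m*(0 + 2))/2 = 5*(m*2)/2 = 5*(2*m)/2 = 5*m)
k(G) = -4
k(-4)*(S(o(-2)) + f(8)) = -4*(5*(-2*(1 + 2*(-2))) + 8²) = -4*(5*(-2*(1 - 4)) + 64) = -4*(5*(-2*(-3)) + 64) = -4*(5*6 + 64) = -4*(30 + 64) = -4*94 = -376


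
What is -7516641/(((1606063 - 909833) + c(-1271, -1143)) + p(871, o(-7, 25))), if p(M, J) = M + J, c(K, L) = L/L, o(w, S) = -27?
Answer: -7516641/697075 ≈ -10.783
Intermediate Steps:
c(K, L) = 1
p(M, J) = J + M
-7516641/(((1606063 - 909833) + c(-1271, -1143)) + p(871, o(-7, 25))) = -7516641/(((1606063 - 909833) + 1) + (-27 + 871)) = -7516641/((696230 + 1) + 844) = -7516641/(696231 + 844) = -7516641/697075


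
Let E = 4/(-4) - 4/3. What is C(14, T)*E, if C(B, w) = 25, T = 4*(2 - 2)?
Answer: -175/3 ≈ -58.333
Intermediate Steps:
T = 0 (T = 4*0 = 0)
E = -7/3 (E = 4*(-¼) - 4*⅓ = -1 - 4/3 = -7/3 ≈ -2.3333)
C(14, T)*E = 25*(-7/3) = -175/3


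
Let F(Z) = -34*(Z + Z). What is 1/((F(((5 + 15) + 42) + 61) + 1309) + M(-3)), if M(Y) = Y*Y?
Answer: -1/7046 ≈ -0.00014192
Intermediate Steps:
M(Y) = Y²
F(Z) = -68*Z
1/((F(((5 + 15) + 42) + 61) + 1309) + M(-3)) = 1/((-68*(((5 + 15) + 42) + 61) + 1309) + (-3)²) = 1/((-68*((20 + 42) + 61) + 1309) + 9) = 1/((-68*(62 + 61) + 1309) + 9) = 1/((-68*123 + 1309) + 9) = 1/((-8364 + 1309) + 9) = 1/(-7055 + 9) = 1/(-7046) = -1/7046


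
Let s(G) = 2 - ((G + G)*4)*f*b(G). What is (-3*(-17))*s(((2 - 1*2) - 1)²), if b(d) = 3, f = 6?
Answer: -7242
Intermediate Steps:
s(G) = 2 - 144*G (s(G) = 2 - ((G + G)*4)*6*3 = 2 - ((2*G)*4)*6*3 = 2 - (8*G)*6*3 = 2 - 48*G*3 = 2 - 144*G)
(-3*(-17))*s(((2 - 1*2) - 1)²) = (-3*(-17))*(2 - 144*((2 - 1*2) - 1)²) = 51*(2 - 144*((2 - 2) - 1)²) = 51*(2 - 144*(0 - 1)²) = 51*(2 - 144*(-1)²) = 51*(2 - 144*1) = 51*(2 - 144) = 51*(-142) = -7242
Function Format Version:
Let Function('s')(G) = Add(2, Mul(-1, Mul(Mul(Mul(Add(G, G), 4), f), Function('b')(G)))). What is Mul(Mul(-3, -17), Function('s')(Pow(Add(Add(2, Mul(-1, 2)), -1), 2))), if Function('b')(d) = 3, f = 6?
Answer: -7242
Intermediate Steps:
Function('s')(G) = Add(2, Mul(-144, G)) (Function('s')(G) = Add(2, Mul(-1, Mul(Mul(Mul(Add(G, G), 4), 6), 3))) = Add(2, Mul(-1, Mul(Mul(Mul(Mul(2, G), 4), 6), 3))) = Add(2, Mul(-1, Mul(Mul(Mul(8, G), 6), 3))) = Add(2, Mul(-1, Mul(Mul(48, G), 3))) = Add(2, Mul(-1, Mul(144, G))) = Add(2, Mul(-144, G)))
Mul(Mul(-3, -17), Function('s')(Pow(Add(Add(2, Mul(-1, 2)), -1), 2))) = Mul(Mul(-3, -17), Add(2, Mul(-144, Pow(Add(Add(2, Mul(-1, 2)), -1), 2)))) = Mul(51, Add(2, Mul(-144, Pow(Add(Add(2, -2), -1), 2)))) = Mul(51, Add(2, Mul(-144, Pow(Add(0, -1), 2)))) = Mul(51, Add(2, Mul(-144, Pow(-1, 2)))) = Mul(51, Add(2, Mul(-144, 1))) = Mul(51, Add(2, -144)) = Mul(51, -142) = -7242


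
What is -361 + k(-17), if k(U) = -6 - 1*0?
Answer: -367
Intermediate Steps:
k(U) = -6 (k(U) = -6 + 0 = -6)
-361 + k(-17) = -361 - 6 = -367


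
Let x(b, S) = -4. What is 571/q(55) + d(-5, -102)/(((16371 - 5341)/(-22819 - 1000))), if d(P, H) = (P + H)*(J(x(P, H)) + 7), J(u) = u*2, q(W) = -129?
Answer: -335071787/1422870 ≈ -235.49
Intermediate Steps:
J(u) = 2*u
d(P, H) = -H - P (d(P, H) = (P + H)*(2*(-4) + 7) = (H + P)*(-8 + 7) = (H + P)*(-1) = -H - P)
571/q(55) + d(-5, -102)/(((16371 - 5341)/(-22819 - 1000))) = 571/(-129) + (-1*(-102) - 1*(-5))/(((16371 - 5341)/(-22819 - 1000))) = 571*(-1/129) + (102 + 5)/((11030/(-23819))) = -571/129 + 107/((11030*(-1/23819))) = -571/129 + 107/(-11030/23819) = -571/129 + 107*(-23819/11030) = -571/129 - 2548633/11030 = -335071787/1422870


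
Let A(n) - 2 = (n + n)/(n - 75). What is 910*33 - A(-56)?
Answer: 3933556/131 ≈ 30027.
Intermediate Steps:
A(n) = 2 + 2*n/(-75 + n) (A(n) = 2 + (n + n)/(n - 75) = 2 + (2*n)/(-75 + n) = 2 + 2*n/(-75 + n))
910*33 - A(-56) = 910*33 - 2*(-75 + 2*(-56))/(-75 - 56) = 30030 - 2*(-75 - 112)/(-131) = 30030 - 2*(-1)*(-187)/131 = 30030 - 1*374/131 = 30030 - 374/131 = 3933556/131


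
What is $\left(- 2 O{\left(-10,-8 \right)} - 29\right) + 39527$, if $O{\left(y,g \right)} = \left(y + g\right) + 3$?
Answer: $39528$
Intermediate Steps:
$O{\left(y,g \right)} = 3 + g + y$ ($O{\left(y,g \right)} = \left(g + y\right) + 3 = 3 + g + y$)
$\left(- 2 O{\left(-10,-8 \right)} - 29\right) + 39527 = \left(- 2 \left(3 - 8 - 10\right) - 29\right) + 39527 = \left(\left(-2\right) \left(-15\right) - 29\right) + 39527 = \left(30 - 29\right) + 39527 = 1 + 39527 = 39528$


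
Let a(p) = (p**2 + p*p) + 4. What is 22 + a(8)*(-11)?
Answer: -1430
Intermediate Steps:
a(p) = 4 + 2*p**2 (a(p) = (p**2 + p**2) + 4 = 2*p**2 + 4 = 4 + 2*p**2)
22 + a(8)*(-11) = 22 + (4 + 2*8**2)*(-11) = 22 + (4 + 2*64)*(-11) = 22 + (4 + 128)*(-11) = 22 + 132*(-11) = 22 - 1452 = -1430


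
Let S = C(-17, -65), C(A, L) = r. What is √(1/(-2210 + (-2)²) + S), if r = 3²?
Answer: √43795718/2206 ≈ 2.9999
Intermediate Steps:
r = 9
C(A, L) = 9
S = 9
√(1/(-2210 + (-2)²) + S) = √(1/(-2210 + (-2)²) + 9) = √(1/(-2210 + 4) + 9) = √(1/(-2206) + 9) = √(-1/2206 + 9) = √(19853/2206) = √43795718/2206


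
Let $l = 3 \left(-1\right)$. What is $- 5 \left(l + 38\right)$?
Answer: $-175$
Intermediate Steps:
$l = -3$
$- 5 \left(l + 38\right) = - 5 \left(-3 + 38\right) = \left(-5\right) 35 = -175$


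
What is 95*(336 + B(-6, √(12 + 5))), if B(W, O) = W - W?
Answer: 31920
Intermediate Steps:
B(W, O) = 0
95*(336 + B(-6, √(12 + 5))) = 95*(336 + 0) = 95*336 = 31920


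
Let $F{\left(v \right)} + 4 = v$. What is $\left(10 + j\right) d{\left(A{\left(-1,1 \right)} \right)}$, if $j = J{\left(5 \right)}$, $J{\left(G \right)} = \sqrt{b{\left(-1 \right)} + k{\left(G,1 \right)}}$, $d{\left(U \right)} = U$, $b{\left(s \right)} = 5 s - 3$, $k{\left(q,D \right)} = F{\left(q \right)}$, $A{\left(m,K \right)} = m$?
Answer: $-10 - i \sqrt{7} \approx -10.0 - 2.6458 i$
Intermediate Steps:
$F{\left(v \right)} = -4 + v$
$k{\left(q,D \right)} = -4 + q$
$b{\left(s \right)} = -3 + 5 s$
$J{\left(G \right)} = \sqrt{-12 + G}$ ($J{\left(G \right)} = \sqrt{\left(-3 + 5 \left(-1\right)\right) + \left(-4 + G\right)} = \sqrt{\left(-3 - 5\right) + \left(-4 + G\right)} = \sqrt{-8 + \left(-4 + G\right)} = \sqrt{-12 + G}$)
$j = i \sqrt{7}$ ($j = \sqrt{-12 + 5} = \sqrt{-7} = i \sqrt{7} \approx 2.6458 i$)
$\left(10 + j\right) d{\left(A{\left(-1,1 \right)} \right)} = \left(10 + i \sqrt{7}\right) \left(-1\right) = -10 - i \sqrt{7}$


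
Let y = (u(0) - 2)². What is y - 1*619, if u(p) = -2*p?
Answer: -615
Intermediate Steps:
y = 4 (y = (-2*0 - 2)² = (0 - 2)² = (-2)² = 4)
y - 1*619 = 4 - 1*619 = 4 - 619 = -615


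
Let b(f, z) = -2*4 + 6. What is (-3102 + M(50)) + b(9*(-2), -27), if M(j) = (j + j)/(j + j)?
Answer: -3103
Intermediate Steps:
M(j) = 1 (M(j) = (2*j)/((2*j)) = (2*j)*(1/(2*j)) = 1)
b(f, z) = -2 (b(f, z) = -8 + 6 = -2)
(-3102 + M(50)) + b(9*(-2), -27) = (-3102 + 1) - 2 = -3101 - 2 = -3103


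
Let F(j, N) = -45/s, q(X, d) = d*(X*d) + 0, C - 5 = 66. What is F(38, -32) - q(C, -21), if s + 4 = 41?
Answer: -1158552/37 ≈ -31312.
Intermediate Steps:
C = 71 (C = 5 + 66 = 71)
s = 37 (s = -4 + 41 = 37)
q(X, d) = X*d² (q(X, d) = X*d² + 0 = X*d²)
F(j, N) = -45/37
F(38, -32) - q(C, -21) = -45/37 - 71*(-21)² = -45/37 - 71*441 = -45/37 - 1*31311 = -45/37 - 31311 = -1158552/37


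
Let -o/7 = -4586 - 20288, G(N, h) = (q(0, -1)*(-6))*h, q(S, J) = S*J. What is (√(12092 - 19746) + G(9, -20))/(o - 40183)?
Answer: I*√7654/133935 ≈ 0.00065321*I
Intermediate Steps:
q(S, J) = J*S
G(N, h) = 0 (G(N, h) = (-1*0*(-6))*h = (0*(-6))*h = 0*h = 0)
o = 174118 (o = -7*(-4586 - 20288) = -7*(-24874) = 174118)
(√(12092 - 19746) + G(9, -20))/(o - 40183) = (√(12092 - 19746) + 0)/(174118 - 40183) = (√(-7654) + 0)/133935 = (I*√7654 + 0)*(1/133935) = (I*√7654)*(1/133935) = I*√7654/133935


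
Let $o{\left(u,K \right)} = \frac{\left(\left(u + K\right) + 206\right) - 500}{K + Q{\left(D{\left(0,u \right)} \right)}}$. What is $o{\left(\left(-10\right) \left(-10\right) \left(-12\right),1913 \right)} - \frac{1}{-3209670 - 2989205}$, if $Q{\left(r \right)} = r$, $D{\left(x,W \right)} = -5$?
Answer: $\frac{2597330533}{11827453500} \approx 0.2196$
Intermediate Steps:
$o{\left(u,K \right)} = \frac{-294 + K + u}{-5 + K}$ ($o{\left(u,K \right)} = \frac{\left(\left(u + K\right) + 206\right) - 500}{K - 5} = \frac{\left(\left(K + u\right) + 206\right) - 500}{-5 + K} = \frac{\left(206 + K + u\right) - 500}{-5 + K} = \frac{-294 + K + u}{-5 + K}$)
$o{\left(\left(-10\right) \left(-10\right) \left(-12\right),1913 \right)} - \frac{1}{-3209670 - 2989205} = \frac{-294 + 1913 + \left(-10\right) \left(-10\right) \left(-12\right)}{-5 + 1913} - \frac{1}{-3209670 - 2989205} = \frac{-294 + 1913 + 100 \left(-12\right)}{1908} - \frac{1}{-6198875} = \frac{-294 + 1913 - 1200}{1908} - - \frac{1}{6198875} = \frac{1}{1908} \cdot 419 + \frac{1}{6198875} = \frac{419}{1908} + \frac{1}{6198875} = \frac{2597330533}{11827453500}$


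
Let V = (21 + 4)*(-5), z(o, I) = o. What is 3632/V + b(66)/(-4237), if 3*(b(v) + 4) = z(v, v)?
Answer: -15391034/529625 ≈ -29.060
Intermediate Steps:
b(v) = -4 + v/3
V = -125 (V = 25*(-5) = -125)
3632/V + b(66)/(-4237) = 3632/(-125) + (-4 + (⅓)*66)/(-4237) = 3632*(-1/125) + (-4 + 22)*(-1/4237) = -3632/125 + 18*(-1/4237) = -3632/125 - 18/4237 = -15391034/529625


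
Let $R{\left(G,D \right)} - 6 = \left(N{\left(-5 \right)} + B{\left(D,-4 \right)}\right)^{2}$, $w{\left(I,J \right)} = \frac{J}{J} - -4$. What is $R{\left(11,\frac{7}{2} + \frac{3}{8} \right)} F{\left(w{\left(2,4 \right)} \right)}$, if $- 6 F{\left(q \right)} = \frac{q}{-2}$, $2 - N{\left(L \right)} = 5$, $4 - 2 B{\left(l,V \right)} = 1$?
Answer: $\frac{55}{16} \approx 3.4375$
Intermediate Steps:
$B{\left(l,V \right)} = \frac{3}{2}$ ($B{\left(l,V \right)} = 2 - \frac{1}{2} = \frac{3}{2}$)
$N{\left(L \right)} = -3$ ($N{\left(L \right)} = 2 - 5 = -3$)
$w{\left(I,J \right)} = 5$ ($w{\left(I,J \right)} = 1 + 4 = 5$)
$R{\left(G,D \right)} = \frac{33}{4}$ ($R{\left(G,D \right)} = 6 + \left(-3 + \frac{3}{2}\right)^{2} = 6 + \left(- \frac{3}{2}\right)^{2} = 6 + \frac{9}{4} = \frac{33}{4}$)
$F{\left(q \right)} = \frac{q}{12}$ ($F{\left(q \right)} = - \frac{q \frac{1}{-2}}{6} = - \frac{q \left(- \frac{1}{2}\right)}{6} = - \frac{\left(- \frac{1}{2}\right) q}{6} = \frac{q}{12}$)
$R{\left(11,\frac{7}{2} + \frac{3}{8} \right)} F{\left(w{\left(2,4 \right)} \right)} = \frac{33 \cdot \frac{1}{12} \cdot 5}{4} = \frac{33}{4} \cdot \frac{5}{12} = \frac{55}{16}$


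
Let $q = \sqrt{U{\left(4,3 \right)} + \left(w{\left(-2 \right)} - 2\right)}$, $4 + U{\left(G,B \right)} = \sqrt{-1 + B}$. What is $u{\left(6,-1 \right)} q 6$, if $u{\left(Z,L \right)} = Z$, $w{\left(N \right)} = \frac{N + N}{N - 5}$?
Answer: $\frac{36 \sqrt{-266 + 49 \sqrt{2}}}{7} \approx 72.129 i$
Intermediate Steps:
$U{\left(G,B \right)} = -4 + \sqrt{-1 + B}$
$w{\left(N \right)} = \frac{2 N}{-5 + N}$
$q = \sqrt{- \frac{38}{7} + \sqrt{2}}$ ($q = \sqrt{\left(-4 + \sqrt{-1 + 3}\right) - \left(2 + \frac{4}{-5 - 2}\right)} = \sqrt{\left(-4 + \sqrt{2}\right) - \left(2 + \frac{4}{-7}\right)} = \sqrt{\left(-4 + \sqrt{2}\right) - \left(2 + 4 \left(- \frac{1}{7}\right)\right)} = \sqrt{\left(-4 + \sqrt{2}\right) + \left(\frac{4}{7} - 2\right)} = \sqrt{\left(-4 + \sqrt{2}\right) - \frac{10}{7}} = \sqrt{- \frac{38}{7} + \sqrt{2}} \approx 2.0036 i$)
$u{\left(6,-1 \right)} q 6 = 6 \frac{\sqrt{-266 + 49 \sqrt{2}}}{7} \cdot 6 = \frac{6 \sqrt{-266 + 49 \sqrt{2}}}{7} \cdot 6 = \frac{36 \sqrt{-266 + 49 \sqrt{2}}}{7}$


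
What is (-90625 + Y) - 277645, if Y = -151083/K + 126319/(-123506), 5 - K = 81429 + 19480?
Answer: -2294733340905929/6231124712 ≈ -3.6827e+5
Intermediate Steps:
K = -100904 (K = 5 - (81429 + 19480) = 5 - 1*100909 = 5 - 100909 = -100904)
Y = 2956782311/6231124712 (Y = -151083/(-100904) + 126319/(-123506) = -151083*(-1/100904) + 126319*(-1/123506) = 151083/100904 - 126319/123506 = 2956782311/6231124712 ≈ 0.47452)
(-90625 + Y) - 277645 = (-90625 + 2956782311/6231124712) - 277645 = -564692720242689/6231124712 - 277645 = -2294733340905929/6231124712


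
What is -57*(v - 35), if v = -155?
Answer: 10830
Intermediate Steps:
-57*(v - 35) = -57*(-155 - 35) = -57*(-190) = 10830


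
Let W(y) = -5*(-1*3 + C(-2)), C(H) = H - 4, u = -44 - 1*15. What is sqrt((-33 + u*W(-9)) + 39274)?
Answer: sqrt(36586) ≈ 191.27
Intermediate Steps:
u = -59 (u = -44 - 15 = -59)
C(H) = -4 + H
W(y) = 45 (W(y) = -5*(-1*3 + (-4 - 2)) = -5*(-3 - 6) = -5*(-9) = 45)
sqrt((-33 + u*W(-9)) + 39274) = sqrt((-33 - 59*45) + 39274) = sqrt((-33 - 2655) + 39274) = sqrt(-2688 + 39274) = sqrt(36586)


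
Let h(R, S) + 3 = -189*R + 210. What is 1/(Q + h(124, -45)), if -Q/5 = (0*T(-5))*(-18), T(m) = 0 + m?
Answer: -1/23229 ≈ -4.3050e-5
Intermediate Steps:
h(R, S) = 207 - 189*R (h(R, S) = -3 + (-189*R + 210) = -3 + (210 - 189*R) = 207 - 189*R)
T(m) = m
Q = 0 (Q = -5*0*(-5)*(-18) = -0*(-18) = -5*0 = 0)
1/(Q + h(124, -45)) = 1/(0 + (207 - 189*124)) = 1/(0 + (207 - 23436)) = 1/(0 - 23229) = 1/(-23229) = -1/23229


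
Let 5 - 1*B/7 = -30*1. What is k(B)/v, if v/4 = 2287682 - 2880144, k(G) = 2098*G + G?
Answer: -514255/2369848 ≈ -0.21700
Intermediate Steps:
B = 245 (B = 35 - (-210) = 35 - 7*(-30) = 35 + 210 = 245)
k(G) = 2099*G
v = -2369848 (v = 4*(2287682 - 2880144) = 4*(-592462) = -2369848)
k(B)/v = (2099*245)/(-2369848) = 514255*(-1/2369848) = -514255/2369848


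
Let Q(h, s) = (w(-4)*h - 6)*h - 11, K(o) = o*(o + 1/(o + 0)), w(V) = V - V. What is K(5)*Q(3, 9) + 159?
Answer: -595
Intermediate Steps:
w(V) = 0
K(o) = o*(o + 1/o)
Q(h, s) = -11 - 6*h (Q(h, s) = (0*h - 6)*h - 11 = (0 - 6)*h - 11 = -6*h - 11 = -11 - 6*h)
K(5)*Q(3, 9) + 159 = (1 + 5²)*(-11 - 6*3) + 159 = (1 + 25)*(-11 - 18) + 159 = 26*(-29) + 159 = -754 + 159 = -595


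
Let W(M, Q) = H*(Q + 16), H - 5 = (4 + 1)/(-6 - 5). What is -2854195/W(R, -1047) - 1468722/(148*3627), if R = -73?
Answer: 139813436936/230598615 ≈ 606.31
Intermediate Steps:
H = 50/11 (H = 5 + (4 + 1)/(-6 - 5) = 5 + 5/(-11) = 5 + 5*(-1/11) = 5 - 5/11 = 50/11 ≈ 4.5455)
W(M, Q) = 800/11 + 50*Q/11 (W(M, Q) = 50*(Q + 16)/11 = 50*(16 + Q)/11 = 800/11 + 50*Q/11)
-2854195/W(R, -1047) - 1468722/(148*3627) = -2854195/(800/11 + (50/11)*(-1047)) - 1468722/(148*3627) = -2854195/(800/11 - 52350/11) - 1468722/536796 = -2854195/(-51550/11) - 1468722*1/536796 = -2854195*(-11/51550) - 244787/89466 = 6279229/10310 - 244787/89466 = 139813436936/230598615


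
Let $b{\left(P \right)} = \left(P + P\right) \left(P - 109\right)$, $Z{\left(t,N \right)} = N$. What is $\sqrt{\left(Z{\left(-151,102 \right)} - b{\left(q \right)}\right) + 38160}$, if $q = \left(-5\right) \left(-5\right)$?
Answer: $3 \sqrt{4718} \approx 206.06$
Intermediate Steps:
$q = 25$
$b{\left(P \right)} = 2 P \left(-109 + P\right)$
$\sqrt{\left(Z{\left(-151,102 \right)} - b{\left(q \right)}\right) + 38160} = \sqrt{\left(102 - 2 \cdot 25 \left(-109 + 25\right)\right) + 38160} = \sqrt{\left(102 - 2 \cdot 25 \left(-84\right)\right) + 38160} = \sqrt{\left(102 - -4200\right) + 38160} = \sqrt{\left(102 + 4200\right) + 38160} = \sqrt{4302 + 38160} = \sqrt{42462} = 3 \sqrt{4718}$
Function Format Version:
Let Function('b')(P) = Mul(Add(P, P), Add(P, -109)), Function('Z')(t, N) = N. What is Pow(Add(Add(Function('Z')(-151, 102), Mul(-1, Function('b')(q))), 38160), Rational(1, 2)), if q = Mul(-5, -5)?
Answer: Mul(3, Pow(4718, Rational(1, 2))) ≈ 206.06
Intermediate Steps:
q = 25
Function('b')(P) = Mul(2, P, Add(-109, P)) (Function('b')(P) = Mul(Mul(2, P), Add(-109, P)) = Mul(2, P, Add(-109, P)))
Pow(Add(Add(Function('Z')(-151, 102), Mul(-1, Function('b')(q))), 38160), Rational(1, 2)) = Pow(Add(Add(102, Mul(-1, Mul(2, 25, Add(-109, 25)))), 38160), Rational(1, 2)) = Pow(Add(Add(102, Mul(-1, Mul(2, 25, -84))), 38160), Rational(1, 2)) = Pow(Add(Add(102, Mul(-1, -4200)), 38160), Rational(1, 2)) = Pow(Add(Add(102, 4200), 38160), Rational(1, 2)) = Pow(Add(4302, 38160), Rational(1, 2)) = Pow(42462, Rational(1, 2)) = Mul(3, Pow(4718, Rational(1, 2)))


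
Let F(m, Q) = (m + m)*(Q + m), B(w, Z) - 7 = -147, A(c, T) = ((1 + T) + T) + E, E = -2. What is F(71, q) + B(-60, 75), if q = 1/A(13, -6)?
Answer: 129104/13 ≈ 9931.1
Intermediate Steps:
A(c, T) = -1 + 2*T (A(c, T) = ((1 + T) + T) - 2 = (1 + 2*T) - 2 = -1 + 2*T)
B(w, Z) = -140 (B(w, Z) = 7 - 147 = -140)
q = -1/13 (q = 1/(-1 + 2*(-6)) = 1/(-1 - 12) = 1/(-13) = -1/13 ≈ -0.076923)
F(m, Q) = 2*m*(Q + m) (F(m, Q) = (2*m)*(Q + m) = 2*m*(Q + m))
F(71, q) + B(-60, 75) = 2*71*(-1/13 + 71) - 140 = 2*71*(922/13) - 140 = 130924/13 - 140 = 129104/13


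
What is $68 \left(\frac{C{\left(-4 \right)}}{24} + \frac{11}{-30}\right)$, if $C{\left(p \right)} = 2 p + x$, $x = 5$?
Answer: $- \frac{1003}{30} \approx -33.433$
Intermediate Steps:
$C{\left(p \right)} = 5 + 2 p$ ($C{\left(p \right)} = 2 p + 5 = 5 + 2 p$)
$68 \left(\frac{C{\left(-4 \right)}}{24} + \frac{11}{-30}\right) = 68 \left(\frac{5 + 2 \left(-4\right)}{24} + \frac{11}{-30}\right) = 68 \left(\left(5 - 8\right) \frac{1}{24} + 11 \left(- \frac{1}{30}\right)\right) = 68 \left(\left(-3\right) \frac{1}{24} - \frac{11}{30}\right) = 68 \left(- \frac{1}{8} - \frac{11}{30}\right) = 68 \left(- \frac{59}{120}\right) = - \frac{1003}{30}$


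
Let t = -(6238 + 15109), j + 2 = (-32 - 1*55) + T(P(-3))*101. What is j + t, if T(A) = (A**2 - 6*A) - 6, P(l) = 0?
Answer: -22042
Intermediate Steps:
T(A) = -6 + A**2 - 6*A
j = -695 (j = -2 + ((-32 - 1*55) + (-6 + 0**2 - 6*0)*101) = -2 + ((-32 - 55) + (-6 + 0 + 0)*101) = -2 + (-87 - 6*101) = -2 + (-87 - 606) = -2 - 693 = -695)
t = -21347 (t = -1*21347 = -21347)
j + t = -695 - 21347 = -22042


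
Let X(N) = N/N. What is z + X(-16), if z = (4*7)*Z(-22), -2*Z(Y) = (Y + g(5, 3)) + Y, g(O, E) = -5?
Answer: 687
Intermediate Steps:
X(N) = 1
Z(Y) = 5/2 - Y (Z(Y) = -((Y - 5) + Y)/2 = -((-5 + Y) + Y)/2 = -(-5 + 2*Y)/2 = 5/2 - Y)
z = 686 (z = (4*7)*(5/2 - 1*(-22)) = 28*(5/2 + 22) = 28*(49/2) = 686)
z + X(-16) = 686 + 1 = 687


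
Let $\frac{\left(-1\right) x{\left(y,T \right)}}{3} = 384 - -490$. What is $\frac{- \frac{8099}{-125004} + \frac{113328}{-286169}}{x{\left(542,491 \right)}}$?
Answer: $\frac{11848770581}{93794891090472} \approx 0.00012633$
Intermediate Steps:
$x{\left(y,T \right)} = -2622$ ($x{\left(y,T \right)} = - 3 \left(384 - -490\right) = - 3 \left(384 + 490\right) = \left(-3\right) 874 = -2622$)
$\frac{- \frac{8099}{-125004} + \frac{113328}{-286169}}{x{\left(542,491 \right)}} = \frac{- \frac{8099}{-125004} + \frac{113328}{-286169}}{-2622} = \left(\left(-8099\right) \left(- \frac{1}{125004}\right) + 113328 \left(- \frac{1}{286169}\right)\right) \left(- \frac{1}{2622}\right) = \left(\frac{8099}{125004} - \frac{113328}{286169}\right) \left(- \frac{1}{2622}\right) = \left(- \frac{11848770581}{35772269676}\right) \left(- \frac{1}{2622}\right) = \frac{11848770581}{93794891090472}$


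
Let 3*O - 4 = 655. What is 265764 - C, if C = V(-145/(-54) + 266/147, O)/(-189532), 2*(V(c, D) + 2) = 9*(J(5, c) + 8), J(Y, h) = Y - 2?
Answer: 100741564991/379064 ≈ 2.6576e+5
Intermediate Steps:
O = 659/3 (O = 4/3 + (⅓)*655 = 4/3 + 655/3 = 659/3 ≈ 219.67)
J(Y, h) = -2 + Y
V(c, D) = 95/2 (V(c, D) = -2 + (9*((-2 + 5) + 8))/2 = -2 + (9*(3 + 8))/2 = -2 + (9*11)/2 = -2 + (½)*99 = -2 + 99/2 = 95/2)
C = -95/379064 (C = (95/2)/(-189532) = (95/2)*(-1/189532) = -95/379064 ≈ -0.00025062)
265764 - C = 265764 - 1*(-95/379064) = 265764 + 95/379064 = 100741564991/379064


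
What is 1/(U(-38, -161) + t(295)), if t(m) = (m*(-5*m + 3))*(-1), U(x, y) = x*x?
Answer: 1/435684 ≈ 2.2952e-6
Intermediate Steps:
U(x, y) = x²
t(m) = -m*(3 - 5*m) (t(m) = (m*(3 - 5*m))*(-1) = -m*(3 - 5*m))
1/(U(-38, -161) + t(295)) = 1/((-38)² + 295*(-3 + 5*295)) = 1/(1444 + 295*(-3 + 1475)) = 1/(1444 + 295*1472) = 1/(1444 + 434240) = 1/435684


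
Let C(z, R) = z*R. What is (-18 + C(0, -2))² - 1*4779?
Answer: -4455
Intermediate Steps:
C(z, R) = R*z
(-18 + C(0, -2))² - 1*4779 = (-18 - 2*0)² - 1*4779 = (-18 + 0)² - 4779 = (-18)² - 4779 = 324 - 4779 = -4455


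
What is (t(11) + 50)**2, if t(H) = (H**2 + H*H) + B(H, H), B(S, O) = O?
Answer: 91809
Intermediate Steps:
t(H) = H + 2*H**2 (t(H) = (H**2 + H*H) + H = (H**2 + H**2) + H = 2*H**2 + H = H + 2*H**2)
(t(11) + 50)**2 = (11*(1 + 2*11) + 50)**2 = (11*(1 + 22) + 50)**2 = (11*23 + 50)**2 = (253 + 50)**2 = 303**2 = 91809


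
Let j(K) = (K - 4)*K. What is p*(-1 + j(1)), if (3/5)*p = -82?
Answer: 1640/3 ≈ 546.67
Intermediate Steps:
p = -410/3 (p = (5/3)*(-82) = -410/3 ≈ -136.67)
j(K) = K*(-4 + K) (j(K) = (-4 + K)*K = K*(-4 + K))
p*(-1 + j(1)) = -410*(-1 + 1*(-4 + 1))/3 = -410*(-1 + 1*(-3))/3 = -410*(-1 - 3)/3 = -410/3*(-4) = 1640/3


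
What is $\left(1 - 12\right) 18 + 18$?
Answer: $-180$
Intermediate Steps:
$\left(1 - 12\right) 18 + 18 = \left(-11\right) 18 + 18 = -198 + 18 = -180$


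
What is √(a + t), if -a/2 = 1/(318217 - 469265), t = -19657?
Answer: I*√28030265616227/37762 ≈ 140.2*I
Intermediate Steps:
a = 1/75524 (a = -2/(318217 - 469265) = -2/(-151048) = -2*(-1/151048) = 1/75524 ≈ 1.3241e-5)
√(a + t) = √(1/75524 - 19657) = √(-1484575267/75524) = I*√28030265616227/37762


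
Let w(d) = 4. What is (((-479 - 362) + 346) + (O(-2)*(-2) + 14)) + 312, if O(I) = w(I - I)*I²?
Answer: -201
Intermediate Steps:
O(I) = 4*I²
(((-479 - 362) + 346) + (O(-2)*(-2) + 14)) + 312 = (((-479 - 362) + 346) + ((4*(-2)²)*(-2) + 14)) + 312 = ((-841 + 346) + ((4*4)*(-2) + 14)) + 312 = (-495 + (16*(-2) + 14)) + 312 = (-495 + (-32 + 14)) + 312 = (-495 - 18) + 312 = -513 + 312 = -201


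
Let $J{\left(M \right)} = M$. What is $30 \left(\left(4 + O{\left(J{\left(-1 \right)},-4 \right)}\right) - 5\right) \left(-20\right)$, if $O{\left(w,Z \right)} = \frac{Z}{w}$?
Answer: $-1800$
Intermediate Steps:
$30 \left(\left(4 + O{\left(J{\left(-1 \right)},-4 \right)}\right) - 5\right) \left(-20\right) = 30 \left(\left(4 - \frac{4}{-1}\right) - 5\right) \left(-20\right) = 30 \left(\left(4 - -4\right) - 5\right) \left(-20\right) = 30 \left(\left(4 + 4\right) - 5\right) \left(-20\right) = 30 \left(8 - 5\right) \left(-20\right) = 30 \cdot 3 \left(-20\right) = 90 \left(-20\right) = -1800$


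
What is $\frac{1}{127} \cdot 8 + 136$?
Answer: $\frac{17280}{127} \approx 136.06$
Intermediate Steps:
$\frac{1}{127} \cdot 8 + 136 = \frac{8}{127} + 136 = \frac{17280}{127}$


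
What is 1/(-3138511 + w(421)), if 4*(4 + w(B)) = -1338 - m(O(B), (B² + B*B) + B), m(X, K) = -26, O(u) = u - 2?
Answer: -1/3138843 ≈ -3.1859e-7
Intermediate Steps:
O(u) = -2 + u
w(B) = -332 (w(B) = -4 + (-1338 - 1*(-26))/4 = -4 + (-1338 + 26)/4 = -4 + (¼)*(-1312) = -4 - 328 = -332)
1/(-3138511 + w(421)) = 1/(-3138511 - 332) = 1/(-3138843) = -1/3138843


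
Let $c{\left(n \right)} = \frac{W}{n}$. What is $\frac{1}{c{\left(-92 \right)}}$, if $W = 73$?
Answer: $- \frac{92}{73} \approx -1.2603$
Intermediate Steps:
$c{\left(n \right)} = \frac{73}{n}$
$\frac{1}{c{\left(-92 \right)}} = \frac{1}{73 \frac{1}{-92}} = \frac{1}{73 \left(- \frac{1}{92}\right)} = \frac{1}{- \frac{73}{92}} = - \frac{92}{73}$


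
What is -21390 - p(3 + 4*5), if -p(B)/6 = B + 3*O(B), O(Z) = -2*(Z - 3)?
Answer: -21972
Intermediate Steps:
O(Z) = 6 - 2*Z (O(Z) = -2*(-3 + Z) = 6 - 2*Z)
p(B) = -108 + 30*B (p(B) = -6*(B + 3*(6 - 2*B)) = -6*(B + (18 - 6*B)) = -6*(18 - 5*B) = -108 + 30*B)
-21390 - p(3 + 4*5) = -21390 - (-108 + 30*(3 + 4*5)) = -21390 - (-108 + 30*(3 + 20)) = -21390 - (-108 + 30*23) = -21390 - (-108 + 690) = -21390 - 1*582 = -21390 - 582 = -21972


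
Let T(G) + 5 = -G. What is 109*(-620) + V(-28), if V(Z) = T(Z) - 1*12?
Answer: -67569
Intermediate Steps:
T(G) = -5 - G
V(Z) = -17 - Z (V(Z) = (-5 - Z) - 1*12 = (-5 - Z) - 12 = -17 - Z)
109*(-620) + V(-28) = 109*(-620) + (-17 - 1*(-28)) = -67580 + (-17 + 28) = -67580 + 11 = -67569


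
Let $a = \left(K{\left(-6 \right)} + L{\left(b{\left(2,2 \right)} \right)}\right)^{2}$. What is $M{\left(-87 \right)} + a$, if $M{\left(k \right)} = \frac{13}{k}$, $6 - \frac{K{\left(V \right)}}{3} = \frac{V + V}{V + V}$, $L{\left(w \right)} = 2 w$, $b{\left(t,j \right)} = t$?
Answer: $\frac{31394}{87} \approx 360.85$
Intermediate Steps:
$K{\left(V \right)} = 15$ ($K{\left(V \right)} = 18 - 3 \frac{V + V}{V + V} = 18 - 3 \frac{2 V}{2 V} = 18 - 3 \cdot 2 V \frac{1}{2 V} = 18 - 3 = 15$)
$a = 361$ ($a = \left(15 + 2 \cdot 2\right)^{2} = \left(15 + 4\right)^{2} = 19^{2} = 361$)
$M{\left(-87 \right)} + a = \frac{13}{-87} + 361 = 13 \left(- \frac{1}{87}\right) + 361 = - \frac{13}{87} + 361 = \frac{31394}{87}$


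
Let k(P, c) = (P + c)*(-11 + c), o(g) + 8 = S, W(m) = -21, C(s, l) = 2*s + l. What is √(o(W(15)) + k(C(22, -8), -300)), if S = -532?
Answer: 2*√20391 ≈ 285.59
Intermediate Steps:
C(s, l) = l + 2*s
o(g) = -540 (o(g) = -8 - 532 = -540)
k(P, c) = (-11 + c)*(P + c)
√(o(W(15)) + k(C(22, -8), -300)) = √(-540 + ((-300)² - 11*(-8 + 2*22) - 11*(-300) + (-8 + 2*22)*(-300))) = √(-540 + (90000 - 11*(-8 + 44) + 3300 + (-8 + 44)*(-300))) = √(-540 + (90000 - 11*36 + 3300 + 36*(-300))) = √(-540 + (90000 - 396 + 3300 - 10800)) = √(-540 + 82104) = √81564 = 2*√20391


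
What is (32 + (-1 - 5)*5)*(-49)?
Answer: -98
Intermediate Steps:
(32 + (-1 - 5)*5)*(-49) = (32 - 6*5)*(-49) = (32 - 30)*(-49) = 2*(-49) = -98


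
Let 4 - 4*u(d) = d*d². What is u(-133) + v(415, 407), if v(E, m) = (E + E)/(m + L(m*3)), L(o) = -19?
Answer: 228207007/388 ≈ 5.8816e+5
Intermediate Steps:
u(d) = 1 - d³/4 (u(d) = 1 - d*d²/4 = 1 - d³/4)
v(E, m) = 2*E/(-19 + m) (v(E, m) = (E + E)/(m - 19) = (2*E)/(-19 + m) = 2*E/(-19 + m))
u(-133) + v(415, 407) = (1 - ¼*(-133)³) + 2*415/(-19 + 407) = (1 - ¼*(-2352637)) + 2*415/388 = (1 + 2352637/4) + 2*415*(1/388) = 2352641/4 + 415/194 = 228207007/388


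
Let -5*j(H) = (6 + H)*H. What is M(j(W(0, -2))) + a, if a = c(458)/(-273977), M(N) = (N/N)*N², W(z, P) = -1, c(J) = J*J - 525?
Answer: 64738/273977 ≈ 0.23629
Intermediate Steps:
c(J) = -525 + J² (c(J) = J² - 525 = -525 + J²)
j(H) = -H*(6 + H)/5 (j(H) = -(6 + H)*H/5 = -H*(6 + H)/5)
M(N) = N² (M(N) = 1*N² = N²)
a = -209239/273977 (a = (-525 + 458²)/(-273977) = (-525 + 209764)*(-1/273977) = 209239*(-1/273977) = -209239/273977 ≈ -0.76371)
M(j(W(0, -2))) + a = (-⅕*(-1)*(6 - 1))² - 209239/273977 = (-⅕*(-1)*5)² - 209239/273977 = 1² - 209239/273977 = 1 - 209239/273977 = 64738/273977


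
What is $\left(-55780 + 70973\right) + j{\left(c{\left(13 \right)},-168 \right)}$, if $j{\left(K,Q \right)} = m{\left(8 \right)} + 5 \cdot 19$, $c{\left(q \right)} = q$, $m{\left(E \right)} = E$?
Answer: $15296$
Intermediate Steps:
$j{\left(K,Q \right)} = 103$ ($j{\left(K,Q \right)} = 8 + 5 \cdot 19 = 8 + 95 = 103$)
$\left(-55780 + 70973\right) + j{\left(c{\left(13 \right)},-168 \right)} = \left(-55780 + 70973\right) + 103 = 15193 + 103 = 15296$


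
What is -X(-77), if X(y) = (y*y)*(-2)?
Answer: 11858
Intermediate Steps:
X(y) = -2*y² (X(y) = y²*(-2) = -2*y²)
-X(-77) = -(-2)*(-77)² = -(-2)*5929 = -1*(-11858) = 11858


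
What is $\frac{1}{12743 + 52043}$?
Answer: $\frac{1}{64786} \approx 1.5435 \cdot 10^{-5}$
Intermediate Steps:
$\frac{1}{12743 + 52043} = \frac{1}{64786}$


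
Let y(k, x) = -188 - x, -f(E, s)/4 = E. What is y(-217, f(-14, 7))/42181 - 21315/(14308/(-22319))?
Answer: 409525345217/12316852 ≈ 33249.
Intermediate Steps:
f(E, s) = -4*E
y(-217, f(-14, 7))/42181 - 21315/(14308/(-22319)) = (-188 - (-4)*(-14))/42181 - 21315/(14308/(-22319)) = (-188 - 1*56)*(1/42181) - 21315/(14308*(-1/22319)) = (-188 - 56)*(1/42181) - 21315/(-14308/22319) = -244*1/42181 - 21315*(-22319/14308) = -244/42181 + 9708765/292 = 409525345217/12316852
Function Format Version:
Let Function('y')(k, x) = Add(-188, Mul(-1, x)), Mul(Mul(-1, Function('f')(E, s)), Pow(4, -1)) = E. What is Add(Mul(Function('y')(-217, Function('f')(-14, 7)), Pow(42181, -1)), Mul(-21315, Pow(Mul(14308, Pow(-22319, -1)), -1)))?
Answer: Rational(409525345217, 12316852) ≈ 33249.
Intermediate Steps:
Function('f')(E, s) = Mul(-4, E)
Add(Mul(Function('y')(-217, Function('f')(-14, 7)), Pow(42181, -1)), Mul(-21315, Pow(Mul(14308, Pow(-22319, -1)), -1))) = Add(Mul(Add(-188, Mul(-1, Mul(-4, -14))), Pow(42181, -1)), Mul(-21315, Pow(Mul(14308, Pow(-22319, -1)), -1))) = Add(Mul(Add(-188, Mul(-1, 56)), Rational(1, 42181)), Mul(-21315, Pow(Mul(14308, Rational(-1, 22319)), -1))) = Add(Mul(Add(-188, -56), Rational(1, 42181)), Mul(-21315, Pow(Rational(-14308, 22319), -1))) = Add(Mul(-244, Rational(1, 42181)), Mul(-21315, Rational(-22319, 14308))) = Add(Rational(-244, 42181), Rational(9708765, 292)) = Rational(409525345217, 12316852)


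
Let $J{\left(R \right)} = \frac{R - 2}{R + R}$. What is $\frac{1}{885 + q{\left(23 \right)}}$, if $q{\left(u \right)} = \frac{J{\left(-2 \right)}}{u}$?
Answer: $\frac{23}{20356} \approx 0.0011299$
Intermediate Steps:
$J{\left(R \right)} = \frac{-2 + R}{2 R}$
$q{\left(u \right)} = \frac{1}{u}$ ($q{\left(u \right)} = \frac{\frac{1}{2} \frac{1}{-2} \left(-2 - 2\right)}{u} = \frac{\frac{1}{2} \left(- \frac{1}{2}\right) \left(-4\right)}{u} = 1 \frac{1}{u} = \frac{1}{u}$)
$\frac{1}{885 + q{\left(23 \right)}} = \frac{1}{885 + \frac{1}{23}} = \frac{1}{\frac{20356}{23}} = \frac{23}{20356}$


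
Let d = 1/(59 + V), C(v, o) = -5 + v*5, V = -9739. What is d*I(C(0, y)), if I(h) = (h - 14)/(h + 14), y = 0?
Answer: 19/87120 ≈ 0.00021809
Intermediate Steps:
C(v, o) = -5 + 5*v
I(h) = (-14 + h)/(14 + h)
d = -1/9680 (d = 1/(59 - 9739) = 1/(-9680) = -1/9680 ≈ -0.00010331)
d*I(C(0, y)) = -(-14 + (-5 + 5*0))/(9680*(14 + (-5 + 5*0))) = -(-14 + (-5 + 0))/(9680*(14 + (-5 + 0))) = -(-14 - 5)/(9680*(14 - 5)) = -(-19)/(9680*9) = -(-19)/87120 = -1/9680*(-19/9) = 19/87120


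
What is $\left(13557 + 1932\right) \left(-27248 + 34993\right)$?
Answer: $119962305$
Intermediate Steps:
$\left(13557 + 1932\right) \left(-27248 + 34993\right) = 15489 \cdot 7745 = 119962305$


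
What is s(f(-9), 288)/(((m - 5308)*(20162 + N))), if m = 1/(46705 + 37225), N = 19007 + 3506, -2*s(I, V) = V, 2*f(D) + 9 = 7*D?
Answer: 805728/1267448748955 ≈ 6.3571e-7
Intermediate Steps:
f(D) = -9/2 + 7*D/2 (f(D) = -9/2 + (7*D)/2 = -9/2 + 7*D/2)
s(I, V) = -V/2
N = 22513
m = 1/83930 ≈ 1.1915e-5
s(f(-9), 288)/(((m - 5308)*(20162 + N))) = (-1/2*288)/(((1/83930 - 5308)*(20162 + 22513))) = -144/((-445500439/83930*42675)) = -144/(-3802346246865/16786) = -144*(-16786/3802346246865) = 805728/1267448748955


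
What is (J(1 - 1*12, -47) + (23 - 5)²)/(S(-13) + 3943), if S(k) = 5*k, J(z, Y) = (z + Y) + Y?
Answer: 219/3878 ≈ 0.056472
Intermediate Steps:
J(z, Y) = z + 2*Y (J(z, Y) = (Y + z) + Y = z + 2*Y)
(J(1 - 1*12, -47) + (23 - 5)²)/(S(-13) + 3943) = (((1 - 1*12) + 2*(-47)) + (23 - 5)²)/(5*(-13) + 3943) = (((1 - 12) - 94) + 18²)/(-65 + 3943) = ((-11 - 94) + 324)/3878 = (-105 + 324)*(1/3878) = 219*(1/3878) = 219/3878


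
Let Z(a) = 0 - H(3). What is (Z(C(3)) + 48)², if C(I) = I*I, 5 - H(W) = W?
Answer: 2116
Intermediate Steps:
H(W) = 5 - W
C(I) = I²
Z(a) = -2 (Z(a) = 0 - (5 - 1*3) = 0 - (5 - 3) = 0 - 1*2 = 0 - 2 = -2)
(Z(C(3)) + 48)² = (-2 + 48)² = 46² = 2116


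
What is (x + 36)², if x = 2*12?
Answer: 3600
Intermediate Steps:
x = 24
(x + 36)² = (24 + 36)² = 60² = 3600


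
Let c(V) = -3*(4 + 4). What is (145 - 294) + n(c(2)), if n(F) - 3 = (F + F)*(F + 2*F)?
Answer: 3310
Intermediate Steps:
c(V) = -24 (c(V) = -3*8 = -24)
n(F) = 3 + 6*F**2 (n(F) = 3 + (F + F)*(F + 2*F) = 3 + (2*F)*(3*F) = 3 + 6*F**2)
(145 - 294) + n(c(2)) = (145 - 294) + (3 + 6*(-24)**2) = -149 + (3 + 6*576) = -149 + (3 + 3456) = -149 + 3459 = 3310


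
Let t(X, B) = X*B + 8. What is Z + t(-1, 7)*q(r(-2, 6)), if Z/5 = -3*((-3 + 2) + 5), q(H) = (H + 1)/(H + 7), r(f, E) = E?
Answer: -773/13 ≈ -59.462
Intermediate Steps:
t(X, B) = 8 + B*X (t(X, B) = B*X + 8 = 8 + B*X)
q(H) = (1 + H)/(7 + H)
Z = -60 (Z = 5*(-3*((-3 + 2) + 5)) = 5*(-3*(-1 + 5)) = 5*(-3*4) = 5*(-12) = -60)
Z + t(-1, 7)*q(r(-2, 6)) = -60 + (8 + 7*(-1))*((1 + 6)/(7 + 6)) = -60 + (8 - 7)*(7/13) = -60 + 1*((1/13)*7) = -60 + 1*(7/13) = -60 + 7/13 = -773/13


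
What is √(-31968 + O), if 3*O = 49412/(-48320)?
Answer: I*√2624076504345/9060 ≈ 178.8*I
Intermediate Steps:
O = -12353/36240 (O = (49412/(-48320))/3 = (49412*(-1/48320))/3 = (⅓)*(-12353/12080) = -12353/36240 ≈ -0.34087)
√(-31968 + O) = √(-31968 - 12353/36240) = √(-1158532673/36240) = I*√2624076504345/9060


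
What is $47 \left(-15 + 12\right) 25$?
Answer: $-3525$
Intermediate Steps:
$47 \left(-15 + 12\right) 25 = 47 \left(-3\right) 25 = \left(-141\right) 25 = -3525$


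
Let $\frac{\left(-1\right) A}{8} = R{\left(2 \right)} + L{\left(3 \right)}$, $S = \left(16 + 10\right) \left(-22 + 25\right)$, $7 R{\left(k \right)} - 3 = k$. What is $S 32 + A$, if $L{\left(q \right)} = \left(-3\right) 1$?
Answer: $\frac{17600}{7} \approx 2514.3$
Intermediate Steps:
$L{\left(q \right)} = -3$
$R{\left(k \right)} = \frac{3}{7} + \frac{k}{7}$
$S = 78$ ($S = 26 \cdot 3 = 78$)
$A = \frac{128}{7}$ ($A = - 8 \left(\left(\frac{3}{7} + \frac{1}{7} \cdot 2\right) - 3\right) = - 8 \left(\left(\frac{3}{7} + \frac{2}{7}\right) - 3\right) = - 8 \left(\frac{5}{7} - 3\right) = \left(-8\right) \left(- \frac{16}{7}\right) = \frac{128}{7} \approx 18.286$)
$S 32 + A = 78 \cdot 32 + \frac{128}{7} = 2496 + \frac{128}{7} = \frac{17600}{7}$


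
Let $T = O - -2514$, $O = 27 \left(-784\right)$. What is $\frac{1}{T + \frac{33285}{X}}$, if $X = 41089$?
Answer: $- \frac{41089}{766440921} \approx -5.361 \cdot 10^{-5}$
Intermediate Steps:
$O = -21168$
$T = -18654$ ($T = -21168 - -2514 = -21168 + 2514 = -18654$)
$\frac{1}{T + \frac{33285}{X}} = \frac{1}{-18654 + \frac{33285}{41089}} = \frac{1}{- \frac{766440921}{41089}} = - \frac{41089}{766440921}$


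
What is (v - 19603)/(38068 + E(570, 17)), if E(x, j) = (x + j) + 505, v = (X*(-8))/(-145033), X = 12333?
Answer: -568596647/1135898456 ≈ -0.50057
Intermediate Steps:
v = 98664/145033 (v = (12333*(-8))/(-145033) = -98664*(-1/145033) = 98664/145033 ≈ 0.68029)
E(x, j) = 505 + j + x (E(x, j) = (j + x) + 505 = 505 + j + x)
(v - 19603)/(38068 + E(570, 17)) = (98664/145033 - 19603)/(38068 + (505 + 17 + 570)) = -2842983235/(145033*(38068 + 1092)) = -2842983235/145033/39160 = -2842983235/145033*1/39160 = -568596647/1135898456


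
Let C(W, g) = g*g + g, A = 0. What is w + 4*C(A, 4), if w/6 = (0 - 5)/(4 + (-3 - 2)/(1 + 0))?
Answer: 110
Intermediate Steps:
C(W, g) = g + g² (C(W, g) = g² + g = g + g²)
w = 30 (w = 6*((0 - 5)/(4 + (-3 - 2)/(1 + 0))) = 6*(-5/(4 - 5/1)) = 6*(-5/(4 - 5*1)) = 6*(-5/(4 - 5)) = 6*(-5/(-1)) = 6*(-5*(-1)) = 6*5 = 30)
w + 4*C(A, 4) = 30 + 4*(4*(1 + 4)) = 30 + 4*(4*5) = 30 + 4*20 = 30 + 80 = 110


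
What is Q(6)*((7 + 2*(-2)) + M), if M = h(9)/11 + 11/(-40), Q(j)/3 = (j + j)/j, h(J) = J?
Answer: 4677/220 ≈ 21.259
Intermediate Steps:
Q(j) = 6 (Q(j) = 3*((j + j)/j) = 3*((2*j)/j) = 3*2 = 6)
M = 239/440 (M = 9/11 + 11/(-40) = 9*(1/11) + 11*(-1/40) = 9/11 - 11/40 = 239/440 ≈ 0.54318)
Q(6)*((7 + 2*(-2)) + M) = 6*((7 + 2*(-2)) + 239/440) = 6*((7 - 4) + 239/440) = 6*(3 + 239/440) = 6*(1559/440) = 4677/220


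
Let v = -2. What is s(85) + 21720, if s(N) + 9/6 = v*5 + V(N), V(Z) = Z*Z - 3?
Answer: 57861/2 ≈ 28931.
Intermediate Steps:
V(Z) = -3 + Z² (V(Z) = Z² - 3 = -3 + Z²)
s(N) = -29/2 + N² (s(N) = -3/2 + (-2*5 + (-3 + N²)) = -3/2 + (-10 + (-3 + N²)) = -3/2 + (-13 + N²) = -29/2 + N²)
s(85) + 21720 = (-29/2 + 85²) + 21720 = (-29/2 + 7225) + 21720 = 14421/2 + 21720 = 57861/2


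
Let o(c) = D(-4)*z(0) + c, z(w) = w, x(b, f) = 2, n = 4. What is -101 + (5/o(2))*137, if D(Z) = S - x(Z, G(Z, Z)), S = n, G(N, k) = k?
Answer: 483/2 ≈ 241.50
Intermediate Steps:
S = 4
D(Z) = 2 (D(Z) = 4 - 1*2 = 4 - 2 = 2)
o(c) = c (o(c) = 2*0 + c = 0 + c = c)
-101 + (5/o(2))*137 = -101 + (5/2)*137 = -101 + 685/2 = 483/2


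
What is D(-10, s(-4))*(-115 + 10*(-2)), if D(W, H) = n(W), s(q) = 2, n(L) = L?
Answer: 1350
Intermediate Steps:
D(W, H) = W
D(-10, s(-4))*(-115 + 10*(-2)) = -10*(-115 + 10*(-2)) = -10*(-115 - 20) = -10*(-135) = 1350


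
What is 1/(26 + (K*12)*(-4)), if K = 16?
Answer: -1/742 ≈ -0.0013477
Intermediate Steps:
1/(26 + (K*12)*(-4)) = 1/(26 + (16*12)*(-4)) = 1/(26 + 192*(-4)) = 1/(26 - 768) = 1/(-742) = -1/742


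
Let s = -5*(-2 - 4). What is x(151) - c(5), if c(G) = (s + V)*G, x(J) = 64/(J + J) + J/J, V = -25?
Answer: -3592/151 ≈ -23.788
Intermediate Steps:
x(J) = 1 + 32/J (x(J) = 64/((2*J)) + 1 = 64*(1/(2*J)) + 1 = 32/J + 1 = 1 + 32/J)
s = 30 (s = -5*(-6) = 30)
c(G) = 5*G (c(G) = (30 - 25)*G = 5*G)
x(151) - c(5) = (32 + 151)/151 - 5*5 = (1/151)*183 - 1*25 = 183/151 - 25 = -3592/151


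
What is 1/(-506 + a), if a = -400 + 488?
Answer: -1/418 ≈ -0.0023923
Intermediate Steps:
a = 88
1/(-506 + a) = 1/(-506 + 88) = 1/(-418) = -1/418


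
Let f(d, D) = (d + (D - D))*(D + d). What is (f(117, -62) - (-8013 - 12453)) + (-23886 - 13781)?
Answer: -10766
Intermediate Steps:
f(d, D) = d*(D + d) (f(d, D) = (d + 0)*(D + d) = d*(D + d))
(f(117, -62) - (-8013 - 12453)) + (-23886 - 13781) = (117*(-62 + 117) - (-8013 - 12453)) + (-23886 - 13781) = (117*55 - 1*(-20466)) - 37667 = (6435 + 20466) - 37667 = 26901 - 37667 = -10766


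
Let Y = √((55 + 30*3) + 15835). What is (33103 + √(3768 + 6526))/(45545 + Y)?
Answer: (33103 + √10294)/(45545 + 2*√3995) ≈ 0.72703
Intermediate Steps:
Y = 2*√3995 (Y = √((55 + 90) + 15835) = √(145 + 15835) = √15980 = 2*√3995 ≈ 126.41)
(33103 + √(3768 + 6526))/(45545 + Y) = (33103 + √(3768 + 6526))/(45545 + 2*√3995) = (33103 + √10294)/(45545 + 2*√3995)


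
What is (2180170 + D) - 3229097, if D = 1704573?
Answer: 655646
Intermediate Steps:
(2180170 + D) - 3229097 = (2180170 + 1704573) - 3229097 = 3884743 - 3229097 = 655646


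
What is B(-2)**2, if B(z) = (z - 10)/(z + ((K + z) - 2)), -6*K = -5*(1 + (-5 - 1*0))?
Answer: 81/49 ≈ 1.6531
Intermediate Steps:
K = -10/3 (K = -(-5)*(1 + (-5 - 1*0))/6 = -(-5)*(1 + (-5 + 0))/6 = -(-5)*(1 - 5)/6 = -(-5)*(-4)/6 = -1/6*20 = -10/3 ≈ -3.3333)
B(z) = (-10 + z)/(-16/3 + 2*z) (B(z) = (z - 10)/(z + ((-10/3 + z) - 2)) = (-10 + z)/(z + (-16/3 + z)) = (-10 + z)/(-16/3 + 2*z))
B(-2)**2 = (3*(-10 - 2)/(2*(-8 + 3*(-2))))**2 = ((3/2)*(-12)/(-8 - 6))**2 = ((3/2)*(-12)/(-14))**2 = ((3/2)*(-1/14)*(-12))**2 = (9/7)**2 = 81/49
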